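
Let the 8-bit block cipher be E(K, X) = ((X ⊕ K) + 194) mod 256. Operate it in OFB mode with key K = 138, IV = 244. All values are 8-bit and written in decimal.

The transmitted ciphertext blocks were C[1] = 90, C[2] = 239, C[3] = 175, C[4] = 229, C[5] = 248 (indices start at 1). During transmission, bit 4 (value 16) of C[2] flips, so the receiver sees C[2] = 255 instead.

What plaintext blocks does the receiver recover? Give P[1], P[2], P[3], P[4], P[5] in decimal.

P[1] = 26, P[2] = 115, P[3] = 103, P[4] = 225, P[5] = 168

OFB decryption: S_i = E(K, S_{i−1}) with S_{0} = IV; P_i = C_i ⊕ S_i.
Only C[2] changed, to 255. In OFB, a change in C_i flips the same bit in P_i only; the keystream is unaffected. Decrypting the received ciphertext:
P[1]: S = E(K, 244) = 64; 90 ⊕ 64 = 26.
P[2]: S = E(K, 64) = 140; 255 ⊕ 140 = 115.
P[3]: S = E(K, 140) = 200; 175 ⊕ 200 = 103.
P[4]: S = E(K, 200) = 4; 229 ⊕ 4 = 225.
P[5]: S = E(K, 4) = 80; 248 ⊕ 80 = 168.
Blocks that differ from the original plaintext: P[2].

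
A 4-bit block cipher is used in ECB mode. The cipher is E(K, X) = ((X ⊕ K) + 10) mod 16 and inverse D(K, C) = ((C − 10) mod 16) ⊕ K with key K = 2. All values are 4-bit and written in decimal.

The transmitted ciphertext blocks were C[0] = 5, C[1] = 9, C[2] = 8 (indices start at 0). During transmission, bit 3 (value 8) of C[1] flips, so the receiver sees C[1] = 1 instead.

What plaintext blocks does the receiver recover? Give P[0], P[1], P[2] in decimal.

ECB decryption: P_i = D(K, C_i).
Only C[1] changed, to 1. In ECB, a change in C_i affects only P_i. Decrypting the received ciphertext:
P[0]: D(K, 5) = 9.
P[1]: D(K, 1) = 5.
P[2]: D(K, 8) = 12.
Blocks that differ from the original plaintext: P[1].

P[0] = 9, P[1] = 5, P[2] = 12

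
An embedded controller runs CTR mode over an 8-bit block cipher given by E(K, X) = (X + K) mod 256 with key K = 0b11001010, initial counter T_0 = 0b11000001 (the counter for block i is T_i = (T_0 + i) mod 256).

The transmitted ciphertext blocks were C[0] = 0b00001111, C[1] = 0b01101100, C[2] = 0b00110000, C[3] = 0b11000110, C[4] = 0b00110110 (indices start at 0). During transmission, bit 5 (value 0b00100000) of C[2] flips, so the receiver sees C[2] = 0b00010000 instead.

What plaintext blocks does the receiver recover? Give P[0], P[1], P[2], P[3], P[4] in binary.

CTR decryption: S_i = E(K, T_i) where T_i is the counter for block i; P_i = C_i ⊕ S_i.
Only C[2] changed, to 0b00010000. In CTR, a change in C_i flips the same bit in P_i only; the keystream is unaffected. Decrypting the received ciphertext:
P[0]: T = 0b11000001, S = E(K, T) = 0b10001011; 0b00001111 ⊕ 0b10001011 = 0b10000100.
P[1]: T = 0b11000010, S = E(K, T) = 0b10001100; 0b01101100 ⊕ 0b10001100 = 0b11100000.
P[2]: T = 0b11000011, S = E(K, T) = 0b10001101; 0b00010000 ⊕ 0b10001101 = 0b10011101.
P[3]: T = 0b11000100, S = E(K, T) = 0b10001110; 0b11000110 ⊕ 0b10001110 = 0b01001000.
P[4]: T = 0b11000101, S = E(K, T) = 0b10001111; 0b00110110 ⊕ 0b10001111 = 0b10111001.
Blocks that differ from the original plaintext: P[2].

P[0] = 0b10000100, P[1] = 0b11100000, P[2] = 0b10011101, P[3] = 0b01001000, P[4] = 0b10111001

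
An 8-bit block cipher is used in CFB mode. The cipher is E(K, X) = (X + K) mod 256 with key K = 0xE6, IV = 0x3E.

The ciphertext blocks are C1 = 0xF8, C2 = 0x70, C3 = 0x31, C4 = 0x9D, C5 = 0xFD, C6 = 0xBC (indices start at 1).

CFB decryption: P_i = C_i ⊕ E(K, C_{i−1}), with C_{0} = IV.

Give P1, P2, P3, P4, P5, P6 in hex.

P1: E(K, 0x3E) = 0x24; 0xF8 ⊕ 0x24 = 0xDC.
P2: E(K, 0xF8) = 0xDE; 0x70 ⊕ 0xDE = 0xAE.
P3: E(K, 0x70) = 0x56; 0x31 ⊕ 0x56 = 0x67.
P4: E(K, 0x31) = 0x17; 0x9D ⊕ 0x17 = 0x8A.
P5: E(K, 0x9D) = 0x83; 0xFD ⊕ 0x83 = 0x7E.
P6: E(K, 0xFD) = 0xE3; 0xBC ⊕ 0xE3 = 0x5F.

P1 = 0xDC, P2 = 0xAE, P3 = 0x67, P4 = 0x8A, P5 = 0x7E, P6 = 0x5F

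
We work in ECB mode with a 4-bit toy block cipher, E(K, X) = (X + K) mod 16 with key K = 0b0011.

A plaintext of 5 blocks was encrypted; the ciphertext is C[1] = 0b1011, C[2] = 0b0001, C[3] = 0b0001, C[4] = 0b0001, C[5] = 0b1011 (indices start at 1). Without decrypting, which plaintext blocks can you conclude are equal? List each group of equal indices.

ECB encrypts each block independently with the same key, so equal ciphertext blocks imply equal plaintext blocks.
C[1] = C[5] = 0b1011, so P[1] = P[5].
C[2] = C[3] = C[4] = 0b0001, so P[2] = P[3] = P[4].

P[1] = P[5]; P[2] = P[3] = P[4]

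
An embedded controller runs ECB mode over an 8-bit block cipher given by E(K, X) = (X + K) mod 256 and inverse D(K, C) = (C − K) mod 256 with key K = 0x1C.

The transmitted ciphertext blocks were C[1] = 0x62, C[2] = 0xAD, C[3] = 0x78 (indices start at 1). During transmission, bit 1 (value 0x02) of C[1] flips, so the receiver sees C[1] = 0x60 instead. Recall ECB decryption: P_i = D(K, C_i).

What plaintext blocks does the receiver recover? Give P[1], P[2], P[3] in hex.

P[1] = 0x44, P[2] = 0x91, P[3] = 0x5C

Only C[1] changed, to 0x60. In ECB, a change in C_i affects only P_i. Decrypting the received ciphertext:
P[1]: D(K, 0x60) = 0x44.
P[2]: D(K, 0xAD) = 0x91.
P[3]: D(K, 0x78) = 0x5C.
Blocks that differ from the original plaintext: P[1].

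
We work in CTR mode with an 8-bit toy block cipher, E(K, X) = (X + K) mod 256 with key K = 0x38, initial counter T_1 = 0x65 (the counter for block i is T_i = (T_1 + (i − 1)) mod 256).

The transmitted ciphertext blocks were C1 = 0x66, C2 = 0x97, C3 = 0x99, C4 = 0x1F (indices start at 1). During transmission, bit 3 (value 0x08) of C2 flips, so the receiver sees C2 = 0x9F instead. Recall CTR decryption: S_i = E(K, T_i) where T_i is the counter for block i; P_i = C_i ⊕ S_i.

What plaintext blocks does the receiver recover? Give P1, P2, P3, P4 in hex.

Only C2 changed, to 0x9F. In CTR, a change in C_i flips the same bit in P_i only; the keystream is unaffected. Decrypting the received ciphertext:
P1: T = 0x65, S = E(K, T) = 0x9D; 0x66 ⊕ 0x9D = 0xFB.
P2: T = 0x66, S = E(K, T) = 0x9E; 0x9F ⊕ 0x9E = 0x01.
P3: T = 0x67, S = E(K, T) = 0x9F; 0x99 ⊕ 0x9F = 0x06.
P4: T = 0x68, S = E(K, T) = 0xA0; 0x1F ⊕ 0xA0 = 0xBF.
Blocks that differ from the original plaintext: P2.

P1 = 0xFB, P2 = 0x01, P3 = 0x06, P4 = 0xBF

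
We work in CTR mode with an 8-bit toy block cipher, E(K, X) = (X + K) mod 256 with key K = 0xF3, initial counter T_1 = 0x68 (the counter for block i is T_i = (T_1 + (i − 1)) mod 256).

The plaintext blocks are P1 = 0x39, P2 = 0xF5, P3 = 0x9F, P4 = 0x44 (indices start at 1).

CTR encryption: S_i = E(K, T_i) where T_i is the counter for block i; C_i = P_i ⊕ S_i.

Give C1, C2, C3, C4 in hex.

C1 = 0x62, C2 = 0xA9, C3 = 0xC2, C4 = 0x1A

C1: T = 0x68, S = E(K, T) = 0x5B; 0x39 ⊕ 0x5B = 0x62.
C2: T = 0x69, S = E(K, T) = 0x5C; 0xF5 ⊕ 0x5C = 0xA9.
C3: T = 0x6A, S = E(K, T) = 0x5D; 0x9F ⊕ 0x5D = 0xC2.
C4: T = 0x6B, S = E(K, T) = 0x5E; 0x44 ⊕ 0x5E = 0x1A.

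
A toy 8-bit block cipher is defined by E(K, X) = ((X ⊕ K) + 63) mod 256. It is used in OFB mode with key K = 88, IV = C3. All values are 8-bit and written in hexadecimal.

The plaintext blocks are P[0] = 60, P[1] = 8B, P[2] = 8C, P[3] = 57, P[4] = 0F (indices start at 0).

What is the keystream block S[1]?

89

OFB encryption: S_i = E(K, S_{i−1}) with S_{−1} = IV; C_i = P_i ⊕ S_i.
C[0]: S = E(K, C3) = AE; 60 ⊕ AE = CE.
C[1]: S = E(K, AE) = 89; 8B ⊕ 89 = 02.
So S[1] = 89.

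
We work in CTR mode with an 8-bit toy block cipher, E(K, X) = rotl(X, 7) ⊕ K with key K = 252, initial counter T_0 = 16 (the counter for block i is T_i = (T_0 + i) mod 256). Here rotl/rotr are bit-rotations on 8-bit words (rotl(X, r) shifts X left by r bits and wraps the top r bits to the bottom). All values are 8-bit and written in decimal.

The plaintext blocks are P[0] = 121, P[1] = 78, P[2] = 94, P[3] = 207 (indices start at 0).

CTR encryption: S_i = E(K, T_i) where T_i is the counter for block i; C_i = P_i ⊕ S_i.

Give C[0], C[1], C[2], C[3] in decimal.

C[0]: T = 16, S = E(K, T) = 244; 121 ⊕ 244 = 141.
C[1]: T = 17, S = E(K, T) = 116; 78 ⊕ 116 = 58.
C[2]: T = 18, S = E(K, T) = 245; 94 ⊕ 245 = 171.
C[3]: T = 19, S = E(K, T) = 117; 207 ⊕ 117 = 186.

C[0] = 141, C[1] = 58, C[2] = 171, C[3] = 186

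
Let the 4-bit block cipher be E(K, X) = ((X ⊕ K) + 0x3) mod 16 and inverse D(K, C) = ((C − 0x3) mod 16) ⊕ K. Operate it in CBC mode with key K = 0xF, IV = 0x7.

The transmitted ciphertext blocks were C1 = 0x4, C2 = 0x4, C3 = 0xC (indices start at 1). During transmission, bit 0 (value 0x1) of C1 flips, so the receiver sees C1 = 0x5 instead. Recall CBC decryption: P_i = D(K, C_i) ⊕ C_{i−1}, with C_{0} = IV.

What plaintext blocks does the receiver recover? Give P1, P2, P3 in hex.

Only C1 changed, to 0x5. In CBC, a change in C_i garbles P_i and flips the same bit in P_{i+1}. Decrypting the received ciphertext:
P1: D(K, 0x5) = 0xD; 0xD ⊕ 0x7 = 0xA.
P2: D(K, 0x4) = 0xE; 0xE ⊕ 0x5 = 0xB.
P3: D(K, 0xC) = 0x6; 0x6 ⊕ 0x4 = 0x2.
Blocks that differ from the original plaintext: P1, P2.

P1 = 0xA, P2 = 0xB, P3 = 0x2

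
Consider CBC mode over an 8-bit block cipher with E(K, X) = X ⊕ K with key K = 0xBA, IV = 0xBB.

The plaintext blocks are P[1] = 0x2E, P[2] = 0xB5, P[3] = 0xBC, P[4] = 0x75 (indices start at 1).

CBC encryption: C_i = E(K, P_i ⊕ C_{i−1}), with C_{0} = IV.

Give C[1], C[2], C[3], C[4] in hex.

C[1] = 0x2F, C[2] = 0x20, C[3] = 0x26, C[4] = 0xE9

C[1]: P[1] ⊕ 0xBB = 0x95; E(K, 0x95) = 0x2F.
C[2]: P[2] ⊕ 0x2F = 0x9A; E(K, 0x9A) = 0x20.
C[3]: P[3] ⊕ 0x20 = 0x9C; E(K, 0x9C) = 0x26.
C[4]: P[4] ⊕ 0x26 = 0x53; E(K, 0x53) = 0xE9.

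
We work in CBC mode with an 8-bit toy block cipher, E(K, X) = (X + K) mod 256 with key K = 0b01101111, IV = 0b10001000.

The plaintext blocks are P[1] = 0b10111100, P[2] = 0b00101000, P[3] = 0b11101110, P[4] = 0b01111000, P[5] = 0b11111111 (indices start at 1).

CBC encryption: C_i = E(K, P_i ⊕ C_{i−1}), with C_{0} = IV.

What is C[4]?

C[1]: P[1] ⊕ 0b10001000 = 0b00110100; E(K, 0b00110100) = 0b10100011.
C[2]: P[2] ⊕ 0b10100011 = 0b10001011; E(K, 0b10001011) = 0b11111010.
C[3]: P[3] ⊕ 0b11111010 = 0b00010100; E(K, 0b00010100) = 0b10000011.
C[4]: P[4] ⊕ 0b10000011 = 0b11111011; E(K, 0b11111011) = 0b01101010.

C[4] = 0b01101010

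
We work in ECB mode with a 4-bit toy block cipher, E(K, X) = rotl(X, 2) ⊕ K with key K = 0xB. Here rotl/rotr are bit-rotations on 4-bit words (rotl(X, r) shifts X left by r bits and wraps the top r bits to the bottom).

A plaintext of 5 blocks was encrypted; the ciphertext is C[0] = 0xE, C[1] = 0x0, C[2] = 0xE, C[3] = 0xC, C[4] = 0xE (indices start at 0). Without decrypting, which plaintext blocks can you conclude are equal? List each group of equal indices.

P[0] = P[2] = P[4]

ECB encrypts each block independently with the same key, so equal ciphertext blocks imply equal plaintext blocks.
C[0] = C[2] = C[4] = 0xE, so P[0] = P[2] = P[4].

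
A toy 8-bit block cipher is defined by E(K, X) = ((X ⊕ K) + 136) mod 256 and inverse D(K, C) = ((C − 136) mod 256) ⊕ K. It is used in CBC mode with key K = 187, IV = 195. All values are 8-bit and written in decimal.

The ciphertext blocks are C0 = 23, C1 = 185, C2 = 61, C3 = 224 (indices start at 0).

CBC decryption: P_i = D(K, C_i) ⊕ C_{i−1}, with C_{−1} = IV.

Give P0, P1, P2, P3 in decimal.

P0 = 247, P1 = 157, P2 = 183, P3 = 222

P0: D(K, 23) = 52; 52 ⊕ 195 = 247.
P1: D(K, 185) = 138; 138 ⊕ 23 = 157.
P2: D(K, 61) = 14; 14 ⊕ 185 = 183.
P3: D(K, 224) = 227; 227 ⊕ 61 = 222.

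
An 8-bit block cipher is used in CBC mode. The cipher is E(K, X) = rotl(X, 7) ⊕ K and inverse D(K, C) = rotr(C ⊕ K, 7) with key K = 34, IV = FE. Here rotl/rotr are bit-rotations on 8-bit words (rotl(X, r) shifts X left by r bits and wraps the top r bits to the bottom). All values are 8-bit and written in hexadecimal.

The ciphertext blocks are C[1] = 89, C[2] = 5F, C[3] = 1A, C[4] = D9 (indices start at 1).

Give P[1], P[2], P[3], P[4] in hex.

P[1] = 85, P[2] = 5F, P[3] = 03, P[4] = C1

CBC decryption: P_i = D(K, C_i) ⊕ C_{i−1}, with C_{0} = IV.
P[1]: D(K, 89) = 7B; 7B ⊕ FE = 85.
P[2]: D(K, 5F) = D6; D6 ⊕ 89 = 5F.
P[3]: D(K, 1A) = 5C; 5C ⊕ 5F = 03.
P[4]: D(K, D9) = DB; DB ⊕ 1A = C1.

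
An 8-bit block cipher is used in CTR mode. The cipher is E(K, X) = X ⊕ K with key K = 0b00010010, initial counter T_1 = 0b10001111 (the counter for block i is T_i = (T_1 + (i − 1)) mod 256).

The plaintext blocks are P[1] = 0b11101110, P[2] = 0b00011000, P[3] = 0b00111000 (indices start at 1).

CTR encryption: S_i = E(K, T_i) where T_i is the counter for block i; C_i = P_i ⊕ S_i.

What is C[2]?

C[2] = 0b10011010

C[1]: T = 0b10001111, S = E(K, T) = 0b10011101; 0b11101110 ⊕ 0b10011101 = 0b01110011.
C[2]: T = 0b10010000, S = E(K, T) = 0b10000010; 0b00011000 ⊕ 0b10000010 = 0b10011010.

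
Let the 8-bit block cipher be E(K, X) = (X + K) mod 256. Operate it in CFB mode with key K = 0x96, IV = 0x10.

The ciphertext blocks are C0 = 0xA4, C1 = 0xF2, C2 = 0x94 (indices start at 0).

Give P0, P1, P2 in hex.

CFB decryption: P_i = C_i ⊕ E(K, C_{i−1}), with C_{−1} = IV.
P0: E(K, 0x10) = 0xA6; 0xA4 ⊕ 0xA6 = 0x02.
P1: E(K, 0xA4) = 0x3A; 0xF2 ⊕ 0x3A = 0xC8.
P2: E(K, 0xF2) = 0x88; 0x94 ⊕ 0x88 = 0x1C.

P0 = 0x02, P1 = 0xC8, P2 = 0x1C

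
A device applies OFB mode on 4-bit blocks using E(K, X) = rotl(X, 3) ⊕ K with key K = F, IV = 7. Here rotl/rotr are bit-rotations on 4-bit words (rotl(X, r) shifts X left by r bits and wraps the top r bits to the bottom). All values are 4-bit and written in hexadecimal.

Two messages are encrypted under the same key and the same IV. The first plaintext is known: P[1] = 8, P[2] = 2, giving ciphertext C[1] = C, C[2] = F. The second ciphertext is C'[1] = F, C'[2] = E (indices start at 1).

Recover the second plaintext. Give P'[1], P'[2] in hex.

P'[1] = B, P'[2] = 3

In OFB with a reused IV, both messages share the same keystream S_i, so C_i ⊕ C'_i = P_i ⊕ P'_i and thus P'_i = P_i ⊕ C_i ⊕ C'_i.
P'[1]: 8 ⊕ C ⊕ F = B.
P'[2]: 2 ⊕ F ⊕ E = 3.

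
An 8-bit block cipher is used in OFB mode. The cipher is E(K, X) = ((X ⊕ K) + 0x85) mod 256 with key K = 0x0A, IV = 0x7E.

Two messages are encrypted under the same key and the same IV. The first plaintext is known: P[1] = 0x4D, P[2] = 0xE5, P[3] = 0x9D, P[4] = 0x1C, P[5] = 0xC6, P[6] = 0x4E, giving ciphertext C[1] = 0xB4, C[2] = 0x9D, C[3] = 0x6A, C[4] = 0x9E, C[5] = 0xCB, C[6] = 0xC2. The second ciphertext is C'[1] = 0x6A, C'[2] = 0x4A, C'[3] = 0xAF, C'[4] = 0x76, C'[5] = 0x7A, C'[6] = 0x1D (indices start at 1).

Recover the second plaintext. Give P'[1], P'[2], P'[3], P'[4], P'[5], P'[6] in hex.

In OFB with a reused IV, both messages share the same keystream S_i, so C_i ⊕ C'_i = P_i ⊕ P'_i and thus P'_i = P_i ⊕ C_i ⊕ C'_i.
P'[1]: 0x4D ⊕ 0xB4 ⊕ 0x6A = 0x93.
P'[2]: 0xE5 ⊕ 0x9D ⊕ 0x4A = 0x32.
P'[3]: 0x9D ⊕ 0x6A ⊕ 0xAF = 0x58.
P'[4]: 0x1C ⊕ 0x9E ⊕ 0x76 = 0xF4.
P'[5]: 0xC6 ⊕ 0xCB ⊕ 0x7A = 0x77.
P'[6]: 0x4E ⊕ 0xC2 ⊕ 0x1D = 0x91.

P'[1] = 0x93, P'[2] = 0x32, P'[3] = 0x58, P'[4] = 0xF4, P'[5] = 0x77, P'[6] = 0x91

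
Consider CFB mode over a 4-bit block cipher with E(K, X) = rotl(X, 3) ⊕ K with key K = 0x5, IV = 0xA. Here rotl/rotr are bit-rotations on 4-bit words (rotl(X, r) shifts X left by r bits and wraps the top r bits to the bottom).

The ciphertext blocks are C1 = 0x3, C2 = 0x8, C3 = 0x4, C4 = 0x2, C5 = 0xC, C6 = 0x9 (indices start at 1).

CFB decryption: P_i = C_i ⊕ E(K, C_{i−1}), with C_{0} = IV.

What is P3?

P3 = 0x5

P3: E(K, 0x8) = 0x1; 0x4 ⊕ 0x1 = 0x5.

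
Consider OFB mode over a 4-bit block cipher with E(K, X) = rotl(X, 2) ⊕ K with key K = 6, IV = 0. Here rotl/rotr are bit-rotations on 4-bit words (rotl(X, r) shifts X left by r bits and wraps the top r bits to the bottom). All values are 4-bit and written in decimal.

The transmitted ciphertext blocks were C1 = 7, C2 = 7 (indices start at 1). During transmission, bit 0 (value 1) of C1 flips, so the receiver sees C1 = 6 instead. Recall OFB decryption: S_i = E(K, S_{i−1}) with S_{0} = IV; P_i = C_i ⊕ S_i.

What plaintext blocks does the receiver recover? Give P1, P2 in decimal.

P1 = 0, P2 = 8

Only C1 changed, to 6. In OFB, a change in C_i flips the same bit in P_i only; the keystream is unaffected. Decrypting the received ciphertext:
P1: S = E(K, 0) = 6; 6 ⊕ 6 = 0.
P2: S = E(K, 6) = 15; 7 ⊕ 15 = 8.
Blocks that differ from the original plaintext: P1.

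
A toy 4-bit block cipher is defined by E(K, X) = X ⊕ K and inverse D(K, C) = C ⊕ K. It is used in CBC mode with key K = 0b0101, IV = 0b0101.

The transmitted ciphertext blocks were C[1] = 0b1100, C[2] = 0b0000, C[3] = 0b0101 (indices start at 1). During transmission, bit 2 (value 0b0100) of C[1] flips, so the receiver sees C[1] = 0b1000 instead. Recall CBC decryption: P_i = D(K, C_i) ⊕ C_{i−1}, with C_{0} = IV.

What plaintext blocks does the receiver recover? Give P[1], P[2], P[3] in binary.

P[1] = 0b1000, P[2] = 0b1101, P[3] = 0b0000

Only C[1] changed, to 0b1000. In CBC, a change in C_i garbles P_i and flips the same bit in P_{i+1}. Decrypting the received ciphertext:
P[1]: D(K, 0b1000) = 0b1101; 0b1101 ⊕ 0b0101 = 0b1000.
P[2]: D(K, 0b0000) = 0b0101; 0b0101 ⊕ 0b1000 = 0b1101.
P[3]: D(K, 0b0101) = 0b0000; 0b0000 ⊕ 0b0000 = 0b0000.
Blocks that differ from the original plaintext: P[1], P[2].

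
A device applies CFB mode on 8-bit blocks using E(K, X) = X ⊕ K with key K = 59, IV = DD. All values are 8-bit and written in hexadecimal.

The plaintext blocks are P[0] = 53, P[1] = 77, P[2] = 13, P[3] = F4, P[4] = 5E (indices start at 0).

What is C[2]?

C[2] = B3

CFB encryption: C_i = P_i ⊕ E(K, C_{i−1}), with C_{−1} = IV.
C[0]: E(K, DD) = 84; 53 ⊕ 84 = D7.
C[1]: E(K, D7) = 8E; 77 ⊕ 8E = F9.
C[2]: E(K, F9) = A0; 13 ⊕ A0 = B3.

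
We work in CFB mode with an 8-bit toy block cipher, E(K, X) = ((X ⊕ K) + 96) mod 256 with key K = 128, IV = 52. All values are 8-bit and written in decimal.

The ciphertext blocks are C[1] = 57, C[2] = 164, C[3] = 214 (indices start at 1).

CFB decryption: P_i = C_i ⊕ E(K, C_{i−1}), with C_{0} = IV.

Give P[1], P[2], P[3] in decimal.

P[1]: E(K, 52) = 20; 57 ⊕ 20 = 45.
P[2]: E(K, 57) = 25; 164 ⊕ 25 = 189.
P[3]: E(K, 164) = 132; 214 ⊕ 132 = 82.

P[1] = 45, P[2] = 189, P[3] = 82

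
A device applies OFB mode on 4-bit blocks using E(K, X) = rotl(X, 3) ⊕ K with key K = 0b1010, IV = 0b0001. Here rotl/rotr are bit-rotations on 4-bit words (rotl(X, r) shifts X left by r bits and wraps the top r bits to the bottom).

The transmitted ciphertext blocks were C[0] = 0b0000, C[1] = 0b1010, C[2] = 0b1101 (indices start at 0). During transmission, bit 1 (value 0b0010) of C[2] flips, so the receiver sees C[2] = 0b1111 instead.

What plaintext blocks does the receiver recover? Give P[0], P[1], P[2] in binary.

OFB decryption: S_i = E(K, S_{i−1}) with S_{−1} = IV; P_i = C_i ⊕ S_i.
Only C[2] changed, to 0b1111. In OFB, a change in C_i flips the same bit in P_i only; the keystream is unaffected. Decrypting the received ciphertext:
P[0]: S = E(K, 0b0001) = 0b0010; 0b0000 ⊕ 0b0010 = 0b0010.
P[1]: S = E(K, 0b0010) = 0b1011; 0b1010 ⊕ 0b1011 = 0b0001.
P[2]: S = E(K, 0b1011) = 0b0111; 0b1111 ⊕ 0b0111 = 0b1000.
Blocks that differ from the original plaintext: P[2].

P[0] = 0b0010, P[1] = 0b0001, P[2] = 0b1000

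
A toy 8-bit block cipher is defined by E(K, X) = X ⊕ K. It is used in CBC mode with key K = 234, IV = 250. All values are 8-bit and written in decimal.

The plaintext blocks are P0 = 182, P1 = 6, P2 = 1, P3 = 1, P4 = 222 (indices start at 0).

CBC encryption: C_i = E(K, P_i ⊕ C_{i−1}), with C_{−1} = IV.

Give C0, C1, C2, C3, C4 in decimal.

C0: P0 ⊕ 250 = 76; E(K, 76) = 166.
C1: P1 ⊕ 166 = 160; E(K, 160) = 74.
C2: P2 ⊕ 74 = 75; E(K, 75) = 161.
C3: P3 ⊕ 161 = 160; E(K, 160) = 74.
C4: P4 ⊕ 74 = 148; E(K, 148) = 126.

C0 = 166, C1 = 74, C2 = 161, C3 = 74, C4 = 126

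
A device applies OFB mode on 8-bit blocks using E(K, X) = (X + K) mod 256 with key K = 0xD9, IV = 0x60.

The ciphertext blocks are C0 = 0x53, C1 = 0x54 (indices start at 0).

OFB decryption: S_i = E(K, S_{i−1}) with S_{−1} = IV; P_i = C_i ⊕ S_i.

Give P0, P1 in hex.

P0 = 0x6A, P1 = 0x46

P0: S = E(K, 0x60) = 0x39; 0x53 ⊕ 0x39 = 0x6A.
P1: S = E(K, 0x39) = 0x12; 0x54 ⊕ 0x12 = 0x46.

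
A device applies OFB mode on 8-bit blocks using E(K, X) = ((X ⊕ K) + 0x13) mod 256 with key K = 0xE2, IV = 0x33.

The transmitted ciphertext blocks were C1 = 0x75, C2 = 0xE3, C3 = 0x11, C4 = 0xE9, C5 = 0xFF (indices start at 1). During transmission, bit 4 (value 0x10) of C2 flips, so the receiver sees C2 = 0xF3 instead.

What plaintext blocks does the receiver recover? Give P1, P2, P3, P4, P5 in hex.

OFB decryption: S_i = E(K, S_{i−1}) with S_{0} = IV; P_i = C_i ⊕ S_i.
Only C2 changed, to 0xF3. In OFB, a change in C_i flips the same bit in P_i only; the keystream is unaffected. Decrypting the received ciphertext:
P1: S = E(K, 0x33) = 0xE4; 0x75 ⊕ 0xE4 = 0x91.
P2: S = E(K, 0xE4) = 0x19; 0xF3 ⊕ 0x19 = 0xEA.
P3: S = E(K, 0x19) = 0x0E; 0x11 ⊕ 0x0E = 0x1F.
P4: S = E(K, 0x0E) = 0xFF; 0xE9 ⊕ 0xFF = 0x16.
P5: S = E(K, 0xFF) = 0x30; 0xFF ⊕ 0x30 = 0xCF.
Blocks that differ from the original plaintext: P2.

P1 = 0x91, P2 = 0xEA, P3 = 0x1F, P4 = 0x16, P5 = 0xCF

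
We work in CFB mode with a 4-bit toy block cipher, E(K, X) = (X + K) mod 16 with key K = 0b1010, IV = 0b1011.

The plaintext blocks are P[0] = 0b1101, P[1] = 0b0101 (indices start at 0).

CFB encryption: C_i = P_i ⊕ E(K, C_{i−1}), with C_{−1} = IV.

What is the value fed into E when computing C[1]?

0b1000

C[0]: E(K, 0b1011) = 0b0101; 0b1101 ⊕ 0b0101 = 0b1000.
C[1]: E(K, 0b1000) = 0b0010; 0b0101 ⊕ 0b0010 = 0b0111.
So the input to E for block [1] is 0b1000.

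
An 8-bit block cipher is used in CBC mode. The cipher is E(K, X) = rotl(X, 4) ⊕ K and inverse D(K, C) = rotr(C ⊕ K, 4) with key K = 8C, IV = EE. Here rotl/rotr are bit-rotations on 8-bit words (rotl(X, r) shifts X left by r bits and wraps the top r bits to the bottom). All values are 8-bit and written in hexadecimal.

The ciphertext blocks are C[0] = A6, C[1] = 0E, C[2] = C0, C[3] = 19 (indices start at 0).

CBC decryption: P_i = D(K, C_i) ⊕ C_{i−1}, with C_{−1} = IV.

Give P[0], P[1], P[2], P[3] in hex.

P[0]: D(K, A6) = A2; A2 ⊕ EE = 4C.
P[1]: D(K, 0E) = 28; 28 ⊕ A6 = 8E.
P[2]: D(K, C0) = C4; C4 ⊕ 0E = CA.
P[3]: D(K, 19) = 59; 59 ⊕ C0 = 99.

P[0] = 4C, P[1] = 8E, P[2] = CA, P[3] = 99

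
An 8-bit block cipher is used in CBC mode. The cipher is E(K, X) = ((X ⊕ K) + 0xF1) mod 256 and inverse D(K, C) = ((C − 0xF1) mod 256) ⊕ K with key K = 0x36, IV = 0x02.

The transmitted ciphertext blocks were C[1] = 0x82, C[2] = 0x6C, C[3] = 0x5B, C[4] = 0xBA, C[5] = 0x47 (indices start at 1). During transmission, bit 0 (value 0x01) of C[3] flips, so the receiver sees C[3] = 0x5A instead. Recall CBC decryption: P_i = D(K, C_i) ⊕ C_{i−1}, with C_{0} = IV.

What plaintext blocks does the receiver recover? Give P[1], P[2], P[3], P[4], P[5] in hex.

Only C[3] changed, to 0x5A. In CBC, a change in C_i garbles P_i and flips the same bit in P_{i+1}. Decrypting the received ciphertext:
P[1]: D(K, 0x82) = 0xA7; 0xA7 ⊕ 0x02 = 0xA5.
P[2]: D(K, 0x6C) = 0x4D; 0x4D ⊕ 0x82 = 0xCF.
P[3]: D(K, 0x5A) = 0x5F; 0x5F ⊕ 0x6C = 0x33.
P[4]: D(K, 0xBA) = 0xFF; 0xFF ⊕ 0x5A = 0xA5.
P[5]: D(K, 0x47) = 0x60; 0x60 ⊕ 0xBA = 0xDA.
Blocks that differ from the original plaintext: P[3], P[4].

P[1] = 0xA5, P[2] = 0xCF, P[3] = 0x33, P[4] = 0xA5, P[5] = 0xDA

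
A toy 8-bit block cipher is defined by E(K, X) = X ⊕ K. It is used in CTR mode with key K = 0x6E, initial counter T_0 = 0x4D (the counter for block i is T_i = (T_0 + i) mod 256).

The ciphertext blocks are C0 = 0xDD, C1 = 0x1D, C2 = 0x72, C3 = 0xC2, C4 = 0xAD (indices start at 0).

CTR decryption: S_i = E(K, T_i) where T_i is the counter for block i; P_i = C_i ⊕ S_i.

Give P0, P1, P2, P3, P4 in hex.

P0: T = 0x4D, S = E(K, T) = 0x23; 0xDD ⊕ 0x23 = 0xFE.
P1: T = 0x4E, S = E(K, T) = 0x20; 0x1D ⊕ 0x20 = 0x3D.
P2: T = 0x4F, S = E(K, T) = 0x21; 0x72 ⊕ 0x21 = 0x53.
P3: T = 0x50, S = E(K, T) = 0x3E; 0xC2 ⊕ 0x3E = 0xFC.
P4: T = 0x51, S = E(K, T) = 0x3F; 0xAD ⊕ 0x3F = 0x92.

P0 = 0xFE, P1 = 0x3D, P2 = 0x53, P3 = 0xFC, P4 = 0x92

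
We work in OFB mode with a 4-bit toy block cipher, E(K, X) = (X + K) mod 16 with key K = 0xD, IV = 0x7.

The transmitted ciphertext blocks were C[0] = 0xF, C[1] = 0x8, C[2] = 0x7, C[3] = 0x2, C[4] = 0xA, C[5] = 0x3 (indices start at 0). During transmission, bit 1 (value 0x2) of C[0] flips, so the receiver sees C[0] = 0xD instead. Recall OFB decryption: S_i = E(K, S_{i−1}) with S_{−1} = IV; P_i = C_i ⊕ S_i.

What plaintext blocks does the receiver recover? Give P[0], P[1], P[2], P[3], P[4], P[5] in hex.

P[0] = 0x9, P[1] = 0x9, P[2] = 0x9, P[3] = 0x9, P[4] = 0x2, P[5] = 0x6

Only C[0] changed, to 0xD. In OFB, a change in C_i flips the same bit in P_i only; the keystream is unaffected. Decrypting the received ciphertext:
P[0]: S = E(K, 0x7) = 0x4; 0xD ⊕ 0x4 = 0x9.
P[1]: S = E(K, 0x4) = 0x1; 0x8 ⊕ 0x1 = 0x9.
P[2]: S = E(K, 0x1) = 0xE; 0x7 ⊕ 0xE = 0x9.
P[3]: S = E(K, 0xE) = 0xB; 0x2 ⊕ 0xB = 0x9.
P[4]: S = E(K, 0xB) = 0x8; 0xA ⊕ 0x8 = 0x2.
P[5]: S = E(K, 0x8) = 0x5; 0x3 ⊕ 0x5 = 0x6.
Blocks that differ from the original plaintext: P[0].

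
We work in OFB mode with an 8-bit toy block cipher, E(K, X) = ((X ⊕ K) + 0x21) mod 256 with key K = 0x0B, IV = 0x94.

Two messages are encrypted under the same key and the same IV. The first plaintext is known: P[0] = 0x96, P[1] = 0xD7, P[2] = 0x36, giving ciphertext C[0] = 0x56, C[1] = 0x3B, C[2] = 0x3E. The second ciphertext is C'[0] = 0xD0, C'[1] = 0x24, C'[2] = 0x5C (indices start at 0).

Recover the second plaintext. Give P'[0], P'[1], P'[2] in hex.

P'[0] = 0x10, P'[1] = 0xC8, P'[2] = 0x54

In OFB with a reused IV, both messages share the same keystream S_i, so C_i ⊕ C'_i = P_i ⊕ P'_i and thus P'_i = P_i ⊕ C_i ⊕ C'_i.
P'[0]: 0x96 ⊕ 0x56 ⊕ 0xD0 = 0x10.
P'[1]: 0xD7 ⊕ 0x3B ⊕ 0x24 = 0xC8.
P'[2]: 0x36 ⊕ 0x3E ⊕ 0x5C = 0x54.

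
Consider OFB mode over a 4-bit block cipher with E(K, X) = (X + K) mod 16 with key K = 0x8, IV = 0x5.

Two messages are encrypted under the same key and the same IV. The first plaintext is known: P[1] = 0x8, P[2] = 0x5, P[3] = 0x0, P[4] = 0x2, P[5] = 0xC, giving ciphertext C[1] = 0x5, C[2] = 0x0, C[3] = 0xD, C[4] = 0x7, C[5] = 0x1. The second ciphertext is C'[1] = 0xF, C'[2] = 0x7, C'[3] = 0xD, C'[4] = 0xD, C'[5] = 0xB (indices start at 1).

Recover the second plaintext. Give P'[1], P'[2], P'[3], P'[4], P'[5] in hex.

P'[1] = 0x2, P'[2] = 0x2, P'[3] = 0x0, P'[4] = 0x8, P'[5] = 0x6

In OFB with a reused IV, both messages share the same keystream S_i, so C_i ⊕ C'_i = P_i ⊕ P'_i and thus P'_i = P_i ⊕ C_i ⊕ C'_i.
P'[1]: 0x8 ⊕ 0x5 ⊕ 0xF = 0x2.
P'[2]: 0x5 ⊕ 0x0 ⊕ 0x7 = 0x2.
P'[3]: 0x0 ⊕ 0xD ⊕ 0xD = 0x0.
P'[4]: 0x2 ⊕ 0x7 ⊕ 0xD = 0x8.
P'[5]: 0xC ⊕ 0x1 ⊕ 0xB = 0x6.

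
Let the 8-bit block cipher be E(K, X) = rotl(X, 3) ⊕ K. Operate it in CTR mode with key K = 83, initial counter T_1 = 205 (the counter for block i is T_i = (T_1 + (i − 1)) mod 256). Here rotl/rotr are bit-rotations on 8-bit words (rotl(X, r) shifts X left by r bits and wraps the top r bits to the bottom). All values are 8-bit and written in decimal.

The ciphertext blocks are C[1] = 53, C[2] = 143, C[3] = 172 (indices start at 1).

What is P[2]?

CTR decryption: S_i = E(K, T_i) where T_i is the counter for block i; P_i = C_i ⊕ S_i.
P[2]: T = 206, S = E(K, T) = 37; 143 ⊕ 37 = 170.

P[2] = 170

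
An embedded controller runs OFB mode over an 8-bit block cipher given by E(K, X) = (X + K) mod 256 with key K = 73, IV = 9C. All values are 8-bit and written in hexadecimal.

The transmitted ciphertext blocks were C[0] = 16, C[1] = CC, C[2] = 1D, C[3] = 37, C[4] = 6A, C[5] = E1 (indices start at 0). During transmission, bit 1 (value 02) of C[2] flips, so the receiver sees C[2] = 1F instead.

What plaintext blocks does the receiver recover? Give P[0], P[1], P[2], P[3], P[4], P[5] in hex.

P[0] = 19, P[1] = 4E, P[2] = EA, P[3] = 5F, P[4] = B1, P[5] = AF

OFB decryption: S_i = E(K, S_{i−1}) with S_{−1} = IV; P_i = C_i ⊕ S_i.
Only C[2] changed, to 1F. In OFB, a change in C_i flips the same bit in P_i only; the keystream is unaffected. Decrypting the received ciphertext:
P[0]: S = E(K, 9C) = 0F; 16 ⊕ 0F = 19.
P[1]: S = E(K, 0F) = 82; CC ⊕ 82 = 4E.
P[2]: S = E(K, 82) = F5; 1F ⊕ F5 = EA.
P[3]: S = E(K, F5) = 68; 37 ⊕ 68 = 5F.
P[4]: S = E(K, 68) = DB; 6A ⊕ DB = B1.
P[5]: S = E(K, DB) = 4E; E1 ⊕ 4E = AF.
Blocks that differ from the original plaintext: P[2].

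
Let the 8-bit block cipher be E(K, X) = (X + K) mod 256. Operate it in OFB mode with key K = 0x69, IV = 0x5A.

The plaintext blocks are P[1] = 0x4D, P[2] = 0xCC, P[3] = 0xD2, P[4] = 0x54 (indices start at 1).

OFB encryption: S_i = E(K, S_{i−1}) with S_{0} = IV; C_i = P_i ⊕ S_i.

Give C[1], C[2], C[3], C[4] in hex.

C[1]: S = E(K, 0x5A) = 0xC3; 0x4D ⊕ 0xC3 = 0x8E.
C[2]: S = E(K, 0xC3) = 0x2C; 0xCC ⊕ 0x2C = 0xE0.
C[3]: S = E(K, 0x2C) = 0x95; 0xD2 ⊕ 0x95 = 0x47.
C[4]: S = E(K, 0x95) = 0xFE; 0x54 ⊕ 0xFE = 0xAA.

C[1] = 0x8E, C[2] = 0xE0, C[3] = 0x47, C[4] = 0xAA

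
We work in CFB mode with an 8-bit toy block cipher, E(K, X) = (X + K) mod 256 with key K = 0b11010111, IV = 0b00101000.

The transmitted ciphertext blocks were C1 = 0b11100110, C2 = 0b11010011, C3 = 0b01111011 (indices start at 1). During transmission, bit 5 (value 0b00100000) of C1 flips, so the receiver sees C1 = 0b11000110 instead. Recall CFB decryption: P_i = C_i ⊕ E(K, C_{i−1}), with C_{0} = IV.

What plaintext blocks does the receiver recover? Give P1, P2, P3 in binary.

Only C1 changed, to 0b11000110. In CFB, a change in C_i flips the same bit in P_i and garbles P_{i+1}. Decrypting the received ciphertext:
P1: E(K, 0b00101000) = 0b11111111; 0b11000110 ⊕ 0b11111111 = 0b00111001.
P2: E(K, 0b11000110) = 0b10011101; 0b11010011 ⊕ 0b10011101 = 0b01001110.
P3: E(K, 0b11010011) = 0b10101010; 0b01111011 ⊕ 0b10101010 = 0b11010001.
Blocks that differ from the original plaintext: P1, P2.

P1 = 0b00111001, P2 = 0b01001110, P3 = 0b11010001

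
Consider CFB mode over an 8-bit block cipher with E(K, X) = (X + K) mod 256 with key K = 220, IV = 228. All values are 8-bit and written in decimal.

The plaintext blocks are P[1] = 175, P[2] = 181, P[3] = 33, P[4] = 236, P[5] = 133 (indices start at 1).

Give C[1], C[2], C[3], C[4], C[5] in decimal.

C[1] = 111, C[2] = 254, C[3] = 251, C[4] = 59, C[5] = 146

CFB encryption: C_i = P_i ⊕ E(K, C_{i−1}), with C_{0} = IV.
C[1]: E(K, 228) = 192; 175 ⊕ 192 = 111.
C[2]: E(K, 111) = 75; 181 ⊕ 75 = 254.
C[3]: E(K, 254) = 218; 33 ⊕ 218 = 251.
C[4]: E(K, 251) = 215; 236 ⊕ 215 = 59.
C[5]: E(K, 59) = 23; 133 ⊕ 23 = 146.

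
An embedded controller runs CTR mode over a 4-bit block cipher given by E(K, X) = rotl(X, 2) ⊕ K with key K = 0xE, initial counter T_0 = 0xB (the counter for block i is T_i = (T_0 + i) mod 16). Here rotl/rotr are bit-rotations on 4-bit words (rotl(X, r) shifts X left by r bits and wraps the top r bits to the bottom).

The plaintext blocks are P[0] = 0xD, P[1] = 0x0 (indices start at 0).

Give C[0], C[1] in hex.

CTR encryption: S_i = E(K, T_i) where T_i is the counter for block i; C_i = P_i ⊕ S_i.
C[0]: T = 0xB, S = E(K, T) = 0x0; 0xD ⊕ 0x0 = 0xD.
C[1]: T = 0xC, S = E(K, T) = 0xD; 0x0 ⊕ 0xD = 0xD.

C[0] = 0xD, C[1] = 0xD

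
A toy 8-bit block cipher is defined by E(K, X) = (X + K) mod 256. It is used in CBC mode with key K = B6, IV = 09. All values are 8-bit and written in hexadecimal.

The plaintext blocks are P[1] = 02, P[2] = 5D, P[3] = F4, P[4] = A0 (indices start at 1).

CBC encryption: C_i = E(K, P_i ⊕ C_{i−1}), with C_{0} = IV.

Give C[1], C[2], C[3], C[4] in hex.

C[1]: P[1] ⊕ 09 = 0B; E(K, 0B) = C1.
C[2]: P[2] ⊕ C1 = 9C; E(K, 9C) = 52.
C[3]: P[3] ⊕ 52 = A6; E(K, A6) = 5C.
C[4]: P[4] ⊕ 5C = FC; E(K, FC) = B2.

C[1] = C1, C[2] = 52, C[3] = 5C, C[4] = B2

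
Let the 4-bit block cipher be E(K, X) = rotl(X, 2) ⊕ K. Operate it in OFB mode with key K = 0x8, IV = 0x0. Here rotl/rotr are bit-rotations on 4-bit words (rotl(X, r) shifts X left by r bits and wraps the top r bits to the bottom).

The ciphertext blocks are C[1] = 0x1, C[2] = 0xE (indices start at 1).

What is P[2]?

OFB decryption: S_i = E(K, S_{i−1}) with S_{0} = IV; P_i = C_i ⊕ S_i.
P[1]: S = E(K, 0x0) = 0x8; 0x1 ⊕ 0x8 = 0x9.
P[2]: S = E(K, 0x8) = 0xA; 0xE ⊕ 0xA = 0x4.

P[2] = 0x4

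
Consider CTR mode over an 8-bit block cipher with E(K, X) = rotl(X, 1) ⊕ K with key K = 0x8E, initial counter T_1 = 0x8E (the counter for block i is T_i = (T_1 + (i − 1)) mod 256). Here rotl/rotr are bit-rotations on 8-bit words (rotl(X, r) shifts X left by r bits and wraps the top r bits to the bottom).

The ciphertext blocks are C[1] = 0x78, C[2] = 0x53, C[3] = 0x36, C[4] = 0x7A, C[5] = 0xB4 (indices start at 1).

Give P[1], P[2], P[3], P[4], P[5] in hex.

CTR decryption: S_i = E(K, T_i) where T_i is the counter for block i; P_i = C_i ⊕ S_i.
P[1]: T = 0x8E, S = E(K, T) = 0x93; 0x78 ⊕ 0x93 = 0xEB.
P[2]: T = 0x8F, S = E(K, T) = 0x91; 0x53 ⊕ 0x91 = 0xC2.
P[3]: T = 0x90, S = E(K, T) = 0xAF; 0x36 ⊕ 0xAF = 0x99.
P[4]: T = 0x91, S = E(K, T) = 0xAD; 0x7A ⊕ 0xAD = 0xD7.
P[5]: T = 0x92, S = E(K, T) = 0xAB; 0xB4 ⊕ 0xAB = 0x1F.

P[1] = 0xEB, P[2] = 0xC2, P[3] = 0x99, P[4] = 0xD7, P[5] = 0x1F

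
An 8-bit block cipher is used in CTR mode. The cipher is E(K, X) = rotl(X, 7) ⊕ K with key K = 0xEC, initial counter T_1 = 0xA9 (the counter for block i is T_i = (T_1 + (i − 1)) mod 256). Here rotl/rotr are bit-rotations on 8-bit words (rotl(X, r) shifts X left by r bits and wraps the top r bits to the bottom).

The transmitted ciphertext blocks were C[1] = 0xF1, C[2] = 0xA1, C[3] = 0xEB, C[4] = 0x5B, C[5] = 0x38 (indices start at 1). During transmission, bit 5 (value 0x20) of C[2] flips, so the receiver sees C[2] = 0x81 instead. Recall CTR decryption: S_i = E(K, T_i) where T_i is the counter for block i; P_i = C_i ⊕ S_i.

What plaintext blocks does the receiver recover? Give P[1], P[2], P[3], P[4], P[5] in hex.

P[1] = 0xC9, P[2] = 0x38, P[3] = 0xD2, P[4] = 0xE1, P[5] = 0x02

Only C[2] changed, to 0x81. In CTR, a change in C_i flips the same bit in P_i only; the keystream is unaffected. Decrypting the received ciphertext:
P[1]: T = 0xA9, S = E(K, T) = 0x38; 0xF1 ⊕ 0x38 = 0xC9.
P[2]: T = 0xAA, S = E(K, T) = 0xB9; 0x81 ⊕ 0xB9 = 0x38.
P[3]: T = 0xAB, S = E(K, T) = 0x39; 0xEB ⊕ 0x39 = 0xD2.
P[4]: T = 0xAC, S = E(K, T) = 0xBA; 0x5B ⊕ 0xBA = 0xE1.
P[5]: T = 0xAD, S = E(K, T) = 0x3A; 0x38 ⊕ 0x3A = 0x02.
Blocks that differ from the original plaintext: P[2].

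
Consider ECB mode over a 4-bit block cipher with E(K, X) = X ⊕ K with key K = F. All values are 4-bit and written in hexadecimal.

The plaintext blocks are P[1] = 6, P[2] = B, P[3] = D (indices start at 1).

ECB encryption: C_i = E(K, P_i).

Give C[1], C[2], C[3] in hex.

C[1]: E(K, 6) = 9.
C[2]: E(K, B) = 4.
C[3]: E(K, D) = 2.

C[1] = 9, C[2] = 4, C[3] = 2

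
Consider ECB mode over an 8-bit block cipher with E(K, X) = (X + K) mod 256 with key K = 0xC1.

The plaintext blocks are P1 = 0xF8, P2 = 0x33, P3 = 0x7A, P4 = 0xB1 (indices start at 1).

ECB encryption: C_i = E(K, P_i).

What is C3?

C3: E(K, 0x7A) = 0x3B.

C3 = 0x3B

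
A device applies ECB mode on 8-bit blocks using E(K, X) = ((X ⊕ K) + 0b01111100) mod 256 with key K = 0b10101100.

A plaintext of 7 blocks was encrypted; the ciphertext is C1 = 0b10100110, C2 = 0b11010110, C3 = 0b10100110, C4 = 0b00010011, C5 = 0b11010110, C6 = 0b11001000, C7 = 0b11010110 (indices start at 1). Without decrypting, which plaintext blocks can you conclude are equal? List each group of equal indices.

P1 = P3; P2 = P5 = P7

ECB encrypts each block independently with the same key, so equal ciphertext blocks imply equal plaintext blocks.
C1 = C3 = 0b10100110, so P1 = P3.
C2 = C5 = C7 = 0b11010110, so P2 = P5 = P7.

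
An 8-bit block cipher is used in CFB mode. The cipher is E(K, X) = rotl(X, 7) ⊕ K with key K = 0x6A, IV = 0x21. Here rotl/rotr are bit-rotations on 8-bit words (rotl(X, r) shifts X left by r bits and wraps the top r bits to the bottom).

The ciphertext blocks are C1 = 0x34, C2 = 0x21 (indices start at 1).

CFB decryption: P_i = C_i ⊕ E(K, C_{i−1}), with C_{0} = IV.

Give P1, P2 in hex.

P1 = 0xCE, P2 = 0x51

P1: E(K, 0x21) = 0xFA; 0x34 ⊕ 0xFA = 0xCE.
P2: E(K, 0x34) = 0x70; 0x21 ⊕ 0x70 = 0x51.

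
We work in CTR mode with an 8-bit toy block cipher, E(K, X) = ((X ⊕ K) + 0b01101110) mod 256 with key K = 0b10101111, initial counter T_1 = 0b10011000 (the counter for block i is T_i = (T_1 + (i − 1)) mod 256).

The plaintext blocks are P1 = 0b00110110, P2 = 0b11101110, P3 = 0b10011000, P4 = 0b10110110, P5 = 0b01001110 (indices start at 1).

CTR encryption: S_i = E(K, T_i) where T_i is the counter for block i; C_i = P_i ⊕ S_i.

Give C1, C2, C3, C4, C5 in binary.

C1 = 0b10010011, C2 = 0b01001010, C3 = 0b00111011, C4 = 0b00010100, C5 = 0b11101111

C1: T = 0b10011000, S = E(K, T) = 0b10100101; 0b00110110 ⊕ 0b10100101 = 0b10010011.
C2: T = 0b10011001, S = E(K, T) = 0b10100100; 0b11101110 ⊕ 0b10100100 = 0b01001010.
C3: T = 0b10011010, S = E(K, T) = 0b10100011; 0b10011000 ⊕ 0b10100011 = 0b00111011.
C4: T = 0b10011011, S = E(K, T) = 0b10100010; 0b10110110 ⊕ 0b10100010 = 0b00010100.
C5: T = 0b10011100, S = E(K, T) = 0b10100001; 0b01001110 ⊕ 0b10100001 = 0b11101111.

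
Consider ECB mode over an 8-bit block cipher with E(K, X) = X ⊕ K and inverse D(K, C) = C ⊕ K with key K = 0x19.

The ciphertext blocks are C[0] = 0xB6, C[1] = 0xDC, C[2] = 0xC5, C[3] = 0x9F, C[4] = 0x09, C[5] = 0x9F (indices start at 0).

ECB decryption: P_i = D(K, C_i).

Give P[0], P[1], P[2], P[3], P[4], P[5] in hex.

P[0] = 0xAF, P[1] = 0xC5, P[2] = 0xDC, P[3] = 0x86, P[4] = 0x10, P[5] = 0x86

P[0]: D(K, 0xB6) = 0xAF.
P[1]: D(K, 0xDC) = 0xC5.
P[2]: D(K, 0xC5) = 0xDC.
P[3]: D(K, 0x9F) = 0x86.
P[4]: D(K, 0x09) = 0x10.
P[5]: D(K, 0x9F) = 0x86.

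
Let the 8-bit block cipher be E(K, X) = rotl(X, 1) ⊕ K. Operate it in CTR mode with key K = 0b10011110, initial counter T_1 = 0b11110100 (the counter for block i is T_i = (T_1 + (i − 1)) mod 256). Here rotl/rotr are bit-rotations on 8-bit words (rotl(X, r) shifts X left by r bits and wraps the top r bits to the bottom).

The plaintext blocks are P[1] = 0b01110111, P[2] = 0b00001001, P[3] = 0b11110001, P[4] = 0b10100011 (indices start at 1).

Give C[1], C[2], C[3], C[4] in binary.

CTR encryption: S_i = E(K, T_i) where T_i is the counter for block i; C_i = P_i ⊕ S_i.
C[1]: T = 0b11110100, S = E(K, T) = 0b01110111; 0b01110111 ⊕ 0b01110111 = 0b00000000.
C[2]: T = 0b11110101, S = E(K, T) = 0b01110101; 0b00001001 ⊕ 0b01110101 = 0b01111100.
C[3]: T = 0b11110110, S = E(K, T) = 0b01110011; 0b11110001 ⊕ 0b01110011 = 0b10000010.
C[4]: T = 0b11110111, S = E(K, T) = 0b01110001; 0b10100011 ⊕ 0b01110001 = 0b11010010.

C[1] = 0b00000000, C[2] = 0b01111100, C[3] = 0b10000010, C[4] = 0b11010010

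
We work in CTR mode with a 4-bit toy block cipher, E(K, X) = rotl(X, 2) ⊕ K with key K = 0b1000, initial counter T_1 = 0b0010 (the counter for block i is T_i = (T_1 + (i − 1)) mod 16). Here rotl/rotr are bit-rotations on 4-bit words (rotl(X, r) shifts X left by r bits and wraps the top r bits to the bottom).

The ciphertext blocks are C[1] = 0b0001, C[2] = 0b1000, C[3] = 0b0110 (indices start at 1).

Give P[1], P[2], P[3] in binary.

P[1] = 0b0001, P[2] = 0b1100, P[3] = 0b1111

CTR decryption: S_i = E(K, T_i) where T_i is the counter for block i; P_i = C_i ⊕ S_i.
P[1]: T = 0b0010, S = E(K, T) = 0b0000; 0b0001 ⊕ 0b0000 = 0b0001.
P[2]: T = 0b0011, S = E(K, T) = 0b0100; 0b1000 ⊕ 0b0100 = 0b1100.
P[3]: T = 0b0100, S = E(K, T) = 0b1001; 0b0110 ⊕ 0b1001 = 0b1111.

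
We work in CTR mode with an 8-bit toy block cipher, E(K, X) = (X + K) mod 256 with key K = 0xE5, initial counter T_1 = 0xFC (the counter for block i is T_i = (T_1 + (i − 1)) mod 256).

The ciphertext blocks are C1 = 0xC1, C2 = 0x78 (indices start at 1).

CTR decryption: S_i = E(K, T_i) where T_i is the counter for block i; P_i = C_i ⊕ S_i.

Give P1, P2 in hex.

P1 = 0x20, P2 = 0x9A

P1: T = 0xFC, S = E(K, T) = 0xE1; 0xC1 ⊕ 0xE1 = 0x20.
P2: T = 0xFD, S = E(K, T) = 0xE2; 0x78 ⊕ 0xE2 = 0x9A.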